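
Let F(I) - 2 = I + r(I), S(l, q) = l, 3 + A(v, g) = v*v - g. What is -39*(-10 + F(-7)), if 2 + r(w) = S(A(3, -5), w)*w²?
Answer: -20358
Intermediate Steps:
A(v, g) = -3 + v² - g (A(v, g) = -3 + (v*v - g) = -3 + (v² - g) = -3 + v² - g)
r(w) = -2 + 11*w² (r(w) = -2 + (-3 + 3² - 1*(-5))*w² = -2 + (-3 + 9 + 5)*w² = -2 + 11*w²)
F(I) = I + 11*I² (F(I) = 2 + (I + (-2 + 11*I²)) = 2 + (-2 + I + 11*I²) = I + 11*I²)
-39*(-10 + F(-7)) = -39*(-10 - 7*(1 + 11*(-7))) = -39*(-10 - 7*(1 - 77)) = -39*(-10 - 7*(-76)) = -39*(-10 + 532) = -39*522 = -20358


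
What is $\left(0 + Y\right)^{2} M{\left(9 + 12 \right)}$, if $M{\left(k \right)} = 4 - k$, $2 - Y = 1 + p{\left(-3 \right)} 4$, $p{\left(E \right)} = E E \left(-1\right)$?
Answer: $-23273$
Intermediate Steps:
$p{\left(E \right)} = - E^{2}$ ($p{\left(E \right)} = E^{2} \left(-1\right) = - E^{2}$)
$Y = 37$ ($Y = 2 - \left(1 + - \left(-3\right)^{2} \cdot 4\right) = 2 - \left(1 + \left(-1\right) 9 \cdot 4\right) = 2 - \left(1 - 36\right) = 2 - -35 = 2 + 35 = 37$)
$\left(0 + Y\right)^{2} M{\left(9 + 12 \right)} = \left(0 + 37\right)^{2} \left(4 - \left(9 + 12\right)\right) = 37^{2} \left(4 - 21\right) = 1369 \left(4 - 21\right) = 1369 \left(-17\right) = -23273$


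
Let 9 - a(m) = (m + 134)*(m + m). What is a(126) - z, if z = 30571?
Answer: -96082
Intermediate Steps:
a(m) = 9 - 2*m*(134 + m) (a(m) = 9 - (m + 134)*(m + m) = 9 - (134 + m)*2*m = 9 - 2*m*(134 + m))
a(126) - z = (9 - 268*126 - 2*126²) - 1*30571 = (9 - 33768 - 2*15876) - 30571 = (9 - 33768 - 31752) - 30571 = -65511 - 30571 = -96082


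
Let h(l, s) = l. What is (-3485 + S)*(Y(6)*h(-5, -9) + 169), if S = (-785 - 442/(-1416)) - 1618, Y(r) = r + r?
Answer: -454364647/708 ≈ -6.4176e+5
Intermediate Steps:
Y(r) = 2*r
S = -1701103/708 (S = (-785 - 442*(-1/1416)) - 1618 = (-785 + 221/708) - 1618 = -555559/708 - 1618 = -1701103/708 ≈ -2402.7)
(-3485 + S)*(Y(6)*h(-5, -9) + 169) = (-3485 - 1701103/708)*((2*6)*(-5) + 169) = -4168483*(12*(-5) + 169)/708 = -4168483*(-60 + 169)/708 = -4168483/708*109 = -454364647/708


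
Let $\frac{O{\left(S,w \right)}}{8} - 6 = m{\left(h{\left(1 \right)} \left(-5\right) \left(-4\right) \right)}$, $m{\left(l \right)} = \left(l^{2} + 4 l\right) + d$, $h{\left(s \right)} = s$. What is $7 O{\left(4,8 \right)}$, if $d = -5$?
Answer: $26936$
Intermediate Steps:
$m{\left(l \right)} = -5 + l^{2} + 4 l$ ($m{\left(l \right)} = \left(l^{2} + 4 l\right) - 5 = -5 + l^{2} + 4 l$)
$O{\left(S,w \right)} = 3848$ ($O{\left(S,w \right)} = 48 + 8 \left(-5 + \left(1 \left(-5\right) \left(-4\right)\right)^{2} + 4 \cdot 1 \left(-5\right) \left(-4\right)\right) = 48 + 8 \left(-5 + \left(\left(-5\right) \left(-4\right)\right)^{2} + 4 \left(\left(-5\right) \left(-4\right)\right)\right) = 48 + 8 \left(-5 + 20^{2} + 4 \cdot 20\right) = 48 + 8 \left(-5 + 400 + 80\right) = 48 + 8 \cdot 475 = 48 + 3800 = 3848$)
$7 O{\left(4,8 \right)} = 7 \cdot 3848 = 26936$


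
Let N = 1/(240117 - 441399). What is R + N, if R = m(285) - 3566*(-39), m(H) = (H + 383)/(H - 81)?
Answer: 475893783437/3421794 ≈ 1.3908e+5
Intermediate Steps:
m(H) = (383 + H)/(-81 + H)
N = -1/201282 (N = 1/(-201282) = -1/201282 ≈ -4.9682e-6)
R = 7092941/51 (R = (383 + 285)/(-81 + 285) - 3566*(-39) = 668/204 - 1*(-139074) = (1/204)*668 + 139074 = 167/51 + 139074 = 7092941/51 ≈ 1.3908e+5)
R + N = 7092941/51 - 1/201282 = 475893783437/3421794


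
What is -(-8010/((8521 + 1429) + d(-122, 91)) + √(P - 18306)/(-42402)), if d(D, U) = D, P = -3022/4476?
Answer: 445/546 + I*√91691618682/94895676 ≈ 0.81502 + 0.0031909*I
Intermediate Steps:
P = -1511/2238 (P = -3022*1/4476 = -1511/2238 ≈ -0.67516)
-(-8010/((8521 + 1429) + d(-122, 91)) + √(P - 18306)/(-42402)) = -(-8010/((8521 + 1429) - 122) + √(-1511/2238 - 18306)/(-42402)) = -(-8010/(9950 - 122) + √(-40970339/2238)*(-1/42402)) = -(-8010/9828 + (I*√91691618682/2238)*(-1/42402)) = -(-8010*1/9828 - I*√91691618682/94895676) = -(-445/546 - I*√91691618682/94895676) = 445/546 + I*√91691618682/94895676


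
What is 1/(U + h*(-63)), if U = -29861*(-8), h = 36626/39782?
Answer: 19891/4750567489 ≈ 4.1871e-6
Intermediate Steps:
h = 18313/19891 (h = 36626*(1/39782) = 18313/19891 ≈ 0.92067)
U = 238888
1/(U + h*(-63)) = 1/(238888 + (18313/19891)*(-63)) = 1/(238888 - 1153719/19891) = 1/(4750567489/19891) = 19891/4750567489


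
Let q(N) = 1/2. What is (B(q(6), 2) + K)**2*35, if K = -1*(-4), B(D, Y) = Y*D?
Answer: 875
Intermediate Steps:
q(N) = 1/2
B(D, Y) = D*Y
K = 4
(B(q(6), 2) + K)**2*35 = ((1/2)*2 + 4)**2*35 = (1 + 4)**2*35 = 5**2*35 = 25*35 = 875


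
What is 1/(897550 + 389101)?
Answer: 1/1286651 ≈ 7.7721e-7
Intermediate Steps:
1/(897550 + 389101) = 1/1286651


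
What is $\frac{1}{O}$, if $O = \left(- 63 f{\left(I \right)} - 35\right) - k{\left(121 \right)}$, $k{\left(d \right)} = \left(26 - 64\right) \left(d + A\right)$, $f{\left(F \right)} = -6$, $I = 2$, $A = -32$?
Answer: $\frac{1}{3725} \approx 0.00026846$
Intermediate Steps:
$k{\left(d \right)} = 1216 - 38 d$ ($k{\left(d \right)} = \left(26 - 64\right) \left(d - 32\right) = - 38 \left(-32 + d\right) = 1216 - 38 d$)
$O = 3725$ ($O = \left(\left(-63\right) \left(-6\right) - 35\right) - \left(1216 - 4598\right) = \left(378 - 35\right) - \left(1216 - 4598\right) = 343 - -3382 = 343 + 3382 = 3725$)
$\frac{1}{O} = \frac{1}{3725}$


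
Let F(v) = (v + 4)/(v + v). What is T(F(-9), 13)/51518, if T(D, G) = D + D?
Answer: 5/463662 ≈ 1.0784e-5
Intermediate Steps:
F(v) = (4 + v)/(2*v) (F(v) = (4 + v)/((2*v)) = (4 + v)*(1/(2*v)) = (4 + v)/(2*v))
T(D, G) = 2*D
T(F(-9), 13)/51518 = (2*((½)*(4 - 9)/(-9)))/51518 = (2*((½)*(-⅑)*(-5)))*(1/51518) = (2*(5/18))*(1/51518) = (5/9)*(1/51518) = 5/463662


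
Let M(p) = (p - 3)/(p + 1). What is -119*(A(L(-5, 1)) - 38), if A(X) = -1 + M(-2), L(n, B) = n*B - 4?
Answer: 4046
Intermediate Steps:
M(p) = (-3 + p)/(1 + p)
L(n, B) = -4 + B*n (L(n, B) = B*n - 4 = -4 + B*n)
A(X) = 4 (A(X) = -1 + (-3 - 2)/(1 - 2) = -1 - 5/(-1) = -1 - 1*(-5) = -1 + 5 = 4)
-119*(A(L(-5, 1)) - 38) = -119*(4 - 38) = -119*(-34) = 4046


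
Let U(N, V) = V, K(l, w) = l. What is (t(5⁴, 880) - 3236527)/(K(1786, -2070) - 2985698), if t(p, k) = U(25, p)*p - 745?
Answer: 2846647/2983912 ≈ 0.95400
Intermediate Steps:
t(p, k) = -745 + p² (t(p, k) = p*p - 745 = p² - 745 = -745 + p²)
(t(5⁴, 880) - 3236527)/(K(1786, -2070) - 2985698) = ((-745 + (5⁴)²) - 3236527)/(1786 - 2985698) = ((-745 + 625²) - 3236527)/(-2983912) = ((-745 + 390625) - 3236527)*(-1/2983912) = (389880 - 3236527)*(-1/2983912) = -2846647*(-1/2983912) = 2846647/2983912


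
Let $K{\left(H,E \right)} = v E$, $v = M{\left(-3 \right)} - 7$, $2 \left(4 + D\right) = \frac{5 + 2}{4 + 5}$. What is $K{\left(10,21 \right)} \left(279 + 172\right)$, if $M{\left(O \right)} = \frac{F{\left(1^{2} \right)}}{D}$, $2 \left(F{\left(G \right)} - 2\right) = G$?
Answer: $- \frac{947100}{13} \approx -72854.0$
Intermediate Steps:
$D = - \frac{65}{18}$ ($D = -4 + \frac{\left(5 + 2\right) \frac{1}{4 + 5}}{2} = -4 + \frac{7 \cdot \frac{1}{9}}{2} = -4 + \frac{1}{2} \cdot \frac{7}{9} = -4 + \frac{7}{18} = - \frac{65}{18} \approx -3.6111$)
$F{\left(G \right)} = 2 + \frac{G}{2}$
$M{\left(O \right)} = - \frac{9}{13}$ ($M{\left(O \right)} = \frac{2 + \frac{1^{2}}{2}}{- \frac{65}{18}} = \left(2 + \frac{1}{2} \cdot 1\right) \left(- \frac{18}{65}\right) = \left(2 + \frac{1}{2}\right) \left(- \frac{18}{65}\right) = \frac{5}{2} \left(- \frac{18}{65}\right) = - \frac{9}{13}$)
$v = - \frac{100}{13}$ ($v = - \frac{9}{13} - 7 = - \frac{100}{13} \approx -7.6923$)
$K{\left(H,E \right)} = - \frac{100 E}{13}$
$K{\left(10,21 \right)} \left(279 + 172\right) = \left(- \frac{100}{13}\right) 21 \left(279 + 172\right) = \left(- \frac{2100}{13}\right) 451 = - \frac{947100}{13}$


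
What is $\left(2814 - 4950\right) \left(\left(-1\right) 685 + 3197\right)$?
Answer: $-5365632$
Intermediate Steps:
$\left(2814 - 4950\right) \left(\left(-1\right) 685 + 3197\right) = - 2136 \left(-685 + 3197\right) = \left(-2136\right) 2512 = -5365632$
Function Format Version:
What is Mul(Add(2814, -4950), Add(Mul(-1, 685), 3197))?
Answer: -5365632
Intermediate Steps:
Mul(Add(2814, -4950), Add(Mul(-1, 685), 3197)) = Mul(-2136, Add(-685, 3197)) = Mul(-2136, 2512) = -5365632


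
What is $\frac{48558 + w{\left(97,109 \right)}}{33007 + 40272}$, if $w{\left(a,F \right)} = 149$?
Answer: $\frac{48707}{73279} \approx 0.66468$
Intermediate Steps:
$\frac{48558 + w{\left(97,109 \right)}}{33007 + 40272} = \frac{48558 + 149}{33007 + 40272} = \frac{48707}{73279}$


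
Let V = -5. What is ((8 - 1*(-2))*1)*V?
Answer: -50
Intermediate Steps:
((8 - 1*(-2))*1)*V = ((8 - 1*(-2))*1)*(-5) = ((8 + 2)*1)*(-5) = (10*1)*(-5) = 10*(-5) = -50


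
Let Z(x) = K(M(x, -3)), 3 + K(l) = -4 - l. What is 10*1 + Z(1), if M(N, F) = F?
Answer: 6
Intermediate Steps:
K(l) = -7 - l (K(l) = -3 + (-4 - l) = -7 - l)
Z(x) = -4 (Z(x) = -7 - 1*(-3) = -7 + 3 = -4)
10*1 + Z(1) = 10*1 - 4 = 10 - 4 = 6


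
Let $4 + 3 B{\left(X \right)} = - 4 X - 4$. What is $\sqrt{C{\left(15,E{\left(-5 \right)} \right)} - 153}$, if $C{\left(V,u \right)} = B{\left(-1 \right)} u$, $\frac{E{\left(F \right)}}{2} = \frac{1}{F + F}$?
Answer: $\frac{i \sqrt{34365}}{15} \approx 12.359 i$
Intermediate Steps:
$B{\left(X \right)} = - \frac{8}{3} - \frac{4 X}{3}$ ($B{\left(X \right)} = - \frac{4}{3} + \frac{- 4 X - 4}{3} = - \frac{4}{3} + \frac{-4 - 4 X}{3} = - \frac{4}{3} - \left(\frac{4}{3} + \frac{4 X}{3}\right) = - \frac{8}{3} - \frac{4 X}{3}$)
$E{\left(F \right)} = \frac{1}{F}$ ($E{\left(F \right)} = \frac{2}{F + F} = \frac{2}{2 F} = 2 \frac{1}{2 F} = \frac{1}{F}$)
$C{\left(V,u \right)} = - \frac{4 u}{3}$ ($C{\left(V,u \right)} = \left(- \frac{8}{3} - - \frac{4}{3}\right) u = \left(- \frac{8}{3} + \frac{4}{3}\right) u = - \frac{4 u}{3}$)
$\sqrt{C{\left(15,E{\left(-5 \right)} \right)} - 153} = \sqrt{- \frac{4}{3 \left(-5\right)} - 153} = \sqrt{\left(- \frac{4}{3}\right) \left(- \frac{1}{5}\right) - 153} = \sqrt{\frac{4}{15} - 153} = \sqrt{- \frac{2291}{15}} = \frac{i \sqrt{34365}}{15}$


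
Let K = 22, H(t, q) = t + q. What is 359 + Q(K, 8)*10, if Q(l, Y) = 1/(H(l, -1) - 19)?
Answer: 364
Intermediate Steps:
H(t, q) = q + t
Q(l, Y) = 1/(-20 + l) (Q(l, Y) = 1/((-1 + l) - 19) = 1/(-20 + l))
359 + Q(K, 8)*10 = 359 + 10/(-20 + 22) = 359 + 10/2 = 359 + (1/2)*10 = 359 + 5 = 364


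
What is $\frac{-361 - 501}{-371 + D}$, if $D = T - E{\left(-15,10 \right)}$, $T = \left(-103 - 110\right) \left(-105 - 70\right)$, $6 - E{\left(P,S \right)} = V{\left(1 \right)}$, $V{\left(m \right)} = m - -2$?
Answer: $- \frac{862}{36901} \approx -0.02336$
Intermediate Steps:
$V{\left(m \right)} = 2 + m$ ($V{\left(m \right)} = m + 2 = 2 + m$)
$E{\left(P,S \right)} = 3$ ($E{\left(P,S \right)} = 6 - \left(2 + 1\right) = 6 - 3 = 3$)
$T = 37275$ ($T = \left(-213\right) \left(-175\right) = 37275$)
$D = 37272$ ($D = 37275 - 3 = 37272$)
$\frac{-361 - 501}{-371 + D} = \frac{-361 - 501}{-371 + 37272} = - \frac{862}{36901}$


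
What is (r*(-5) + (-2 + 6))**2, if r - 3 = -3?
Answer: 16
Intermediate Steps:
r = 0 (r = 3 - 3 = 0)
(r*(-5) + (-2 + 6))**2 = (0*(-5) + (-2 + 6))**2 = (0 + 4)**2 = 4**2 = 16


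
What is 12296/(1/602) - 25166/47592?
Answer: 176142548249/23796 ≈ 7.4022e+6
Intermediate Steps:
12296/(1/602) - 25166/47592 = 12296/(1/602) - 25166*1/47592 = 12296*602 - 12583/23796 = 7402192 - 12583/23796 = 176142548249/23796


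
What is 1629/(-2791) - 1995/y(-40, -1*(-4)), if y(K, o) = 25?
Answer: -1121754/13955 ≈ -80.384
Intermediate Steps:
1629/(-2791) - 1995/y(-40, -1*(-4)) = 1629/(-2791) - 1995/25 = 1629*(-1/2791) - 1995*1/25 = -1629/2791 - 399/5 = -1121754/13955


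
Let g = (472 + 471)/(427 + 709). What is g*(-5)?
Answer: -4715/1136 ≈ -4.1505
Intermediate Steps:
g = 943/1136 ≈ 0.83011
g*(-5) = (943/1136)*(-5) = -4715/1136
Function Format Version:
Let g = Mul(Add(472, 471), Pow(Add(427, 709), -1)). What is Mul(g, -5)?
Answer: Rational(-4715, 1136) ≈ -4.1505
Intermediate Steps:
g = Rational(943, 1136) (g = Mul(943, Pow(1136, -1)) = Mul(943, Rational(1, 1136)) = Rational(943, 1136) ≈ 0.83011)
Mul(g, -5) = Mul(Rational(943, 1136), -5) = Rational(-4715, 1136)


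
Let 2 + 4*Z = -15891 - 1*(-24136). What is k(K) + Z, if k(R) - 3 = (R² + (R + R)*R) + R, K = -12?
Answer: 9935/4 ≈ 2483.8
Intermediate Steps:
k(R) = 3 + R + 3*R² (k(R) = 3 + ((R² + (R + R)*R) + R) = 3 + ((R² + (2*R)*R) + R) = 3 + ((R² + 2*R²) + R) = 3 + (3*R² + R) = 3 + (R + 3*R²) = 3 + R + 3*R²)
Z = 8243/4 (Z = -½ + (-15891 - 1*(-24136))/4 = -½ + (-15891 + 24136)/4 = -½ + (¼)*8245 = -½ + 8245/4 = 8243/4 ≈ 2060.8)
k(K) + Z = (3 - 12 + 3*(-12)²) + 8243/4 = (3 - 12 + 3*144) + 8243/4 = (3 - 12 + 432) + 8243/4 = 423 + 8243/4 = 9935/4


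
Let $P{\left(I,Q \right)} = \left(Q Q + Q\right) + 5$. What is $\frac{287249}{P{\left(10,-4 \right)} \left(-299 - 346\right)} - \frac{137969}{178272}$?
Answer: $- \frac{1033750663}{38328480} \approx -26.971$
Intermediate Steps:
$P{\left(I,Q \right)} = 5 + Q + Q^{2}$ ($P{\left(I,Q \right)} = \left(Q^{2} + Q\right) + 5 = \left(Q + Q^{2}\right) + 5 = 5 + Q + Q^{2}$)
$\frac{287249}{P{\left(10,-4 \right)} \left(-299 - 346\right)} - \frac{137969}{178272} = \frac{287249}{\left(5 - 4 + \left(-4\right)^{2}\right) \left(-299 - 346\right)} - \frac{137969}{178272} = \frac{287249}{\left(5 - 4 + 16\right) \left(-645\right)} - \frac{137969}{178272} = \frac{287249}{17 \left(-645\right)} - \frac{137969}{178272} = \frac{287249}{-10965} - \frac{137969}{178272} = 287249 \left(- \frac{1}{10965}\right) - \frac{137969}{178272} = - \frac{16897}{645} - \frac{137969}{178272} = - \frac{1033750663}{38328480}$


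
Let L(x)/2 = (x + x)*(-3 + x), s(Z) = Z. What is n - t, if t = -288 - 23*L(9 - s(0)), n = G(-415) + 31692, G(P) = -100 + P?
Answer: 36433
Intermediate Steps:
L(x) = 4*x*(-3 + x) (L(x) = 2*((x + x)*(-3 + x)) = 2*((2*x)*(-3 + x)) = 2*(2*x*(-3 + x)) = 4*x*(-3 + x))
n = 31177 (n = (-100 - 415) + 31692 = -515 + 31692 = 31177)
t = -5256 (t = -288 - 92*(9 - 1*0)*(-3 + (9 - 1*0)) = -288 - 92*(9 + 0)*(-3 + (9 + 0)) = -288 - 92*9*(-3 + 9) = -288 - 92*9*6 = -288 - 23*216 = -288 - 4968 = -5256)
n - t = 31177 - 1*(-5256) = 31177 + 5256 = 36433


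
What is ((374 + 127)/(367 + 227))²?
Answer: 27889/39204 ≈ 0.71138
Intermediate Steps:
((374 + 127)/(367 + 227))² = (501/594)² = (501*(1/594))² = (167/198)² = 27889/39204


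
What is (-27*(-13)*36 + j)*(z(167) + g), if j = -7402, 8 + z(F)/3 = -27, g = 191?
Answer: 450124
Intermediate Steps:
z(F) = -105 (z(F) = -24 + 3*(-27) = -24 - 81 = -105)
(-27*(-13)*36 + j)*(z(167) + g) = (-27*(-13)*36 - 7402)*(-105 + 191) = (351*36 - 7402)*86 = (12636 - 7402)*86 = 5234*86 = 450124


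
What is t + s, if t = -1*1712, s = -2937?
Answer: -4649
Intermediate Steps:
t = -1712
t + s = -1712 - 2937 = -4649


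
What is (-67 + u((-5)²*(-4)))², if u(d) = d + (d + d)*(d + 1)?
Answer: 385454689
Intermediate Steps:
u(d) = d + 2*d*(1 + d) (u(d) = d + (2*d)*(1 + d) = d + 2*d*(1 + d))
(-67 + u((-5)²*(-4)))² = (-67 + ((-5)²*(-4))*(3 + 2*((-5)²*(-4))))² = (-67 + (25*(-4))*(3 + 2*(25*(-4))))² = (-67 - 100*(3 + 2*(-100)))² = (-67 - 100*(3 - 200))² = (-67 - 100*(-197))² = (-67 + 19700)² = 19633² = 385454689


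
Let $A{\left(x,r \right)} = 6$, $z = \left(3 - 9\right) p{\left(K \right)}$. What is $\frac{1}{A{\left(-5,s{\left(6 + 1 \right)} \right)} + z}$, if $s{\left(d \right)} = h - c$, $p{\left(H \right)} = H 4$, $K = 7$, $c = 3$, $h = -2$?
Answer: $- \frac{1}{162} \approx -0.0061728$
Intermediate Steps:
$p{\left(H \right)} = 4 H$
$s{\left(d \right)} = -5$ ($s{\left(d \right)} = -2 - 3 = -5$)
$z = -168$ ($z = \left(3 - 9\right) 4 \cdot 7 = \left(-6\right) 28 = -168$)
$\frac{1}{A{\left(-5,s{\left(6 + 1 \right)} \right)} + z} = \frac{1}{6 - 168} = \frac{1}{-162} = - \frac{1}{162}$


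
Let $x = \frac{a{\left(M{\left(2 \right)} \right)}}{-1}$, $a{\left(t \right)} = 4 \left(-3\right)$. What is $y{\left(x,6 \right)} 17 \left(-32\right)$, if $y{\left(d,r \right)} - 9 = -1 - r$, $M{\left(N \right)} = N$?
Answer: $-1088$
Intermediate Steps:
$a{\left(t \right)} = -12$
$x = 12$ ($x = - \frac{12}{-1} = \left(-12\right) \left(-1\right) = 12$)
$y{\left(d,r \right)} = 8 - r$ ($y{\left(d,r \right)} = 9 - \left(1 + r\right) = 8 - r$)
$y{\left(x,6 \right)} 17 \left(-32\right) = \left(8 - 6\right) 17 \left(-32\right) = 2 \cdot 17 \left(-32\right) = 34 \left(-32\right) = -1088$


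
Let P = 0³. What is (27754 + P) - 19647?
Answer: 8107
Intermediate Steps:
P = 0
(27754 + P) - 19647 = (27754 + 0) - 19647 = 27754 - 19647 = 8107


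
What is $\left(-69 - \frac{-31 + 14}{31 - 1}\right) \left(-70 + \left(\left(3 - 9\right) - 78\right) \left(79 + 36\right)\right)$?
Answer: $\frac{1997569}{3} \approx 6.6586 \cdot 10^{5}$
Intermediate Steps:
$\left(-69 - \frac{-31 + 14}{31 - 1}\right) \left(-70 + \left(\left(3 - 9\right) - 78\right) \left(79 + 36\right)\right) = \left(-69 - - \frac{17}{30}\right) \left(-70 + \left(\left(3 - 9\right) - 78\right) 115\right) = \left(-69 - \left(-17\right) \frac{1}{30}\right) \left(-70 + \left(-6 - 78\right) 115\right) = \left(-69 - - \frac{17}{30}\right) \left(-70 - 9660\right) = \left(-69 + \frac{17}{30}\right) \left(-70 - 9660\right) = \left(- \frac{2053}{30}\right) \left(-9730\right) = \frac{1997569}{3}$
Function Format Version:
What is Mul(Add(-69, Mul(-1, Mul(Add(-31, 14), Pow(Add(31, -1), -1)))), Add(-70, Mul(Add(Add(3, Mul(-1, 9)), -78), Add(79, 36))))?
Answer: Rational(1997569, 3) ≈ 6.6586e+5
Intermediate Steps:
Mul(Add(-69, Mul(-1, Mul(Add(-31, 14), Pow(Add(31, -1), -1)))), Add(-70, Mul(Add(Add(3, Mul(-1, 9)), -78), Add(79, 36)))) = Mul(Add(-69, Mul(-1, Mul(-17, Pow(30, -1)))), Add(-70, Mul(Add(Add(3, -9), -78), 115))) = Mul(Add(-69, Mul(-1, Mul(-17, Rational(1, 30)))), Add(-70, Mul(Add(-6, -78), 115))) = Mul(Add(-69, Mul(-1, Rational(-17, 30))), Add(-70, Mul(-84, 115))) = Mul(Add(-69, Rational(17, 30)), Add(-70, -9660)) = Mul(Rational(-2053, 30), -9730) = Rational(1997569, 3)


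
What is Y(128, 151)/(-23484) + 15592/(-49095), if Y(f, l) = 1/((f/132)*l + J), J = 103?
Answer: -1004628462701/3163302197460 ≈ -0.31759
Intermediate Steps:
Y(f, l) = 1/(103 + f*l/132) (Y(f, l) = 1/((f/132)*l + 103) = 1/(f*l/132 + 103) = 1/(103 + f*l/132))
Y(128, 151)/(-23484) + 15592/(-49095) = (132/(13596 + 128*151))/(-23484) + 15592/(-49095) = (132/(13596 + 19328))*(-1/23484) + 15592*(-1/49095) = (132/32924)*(-1/23484) - 15592/49095 = (132*(1/32924))*(-1/23484) - 15592/49095 = (33/8231)*(-1/23484) - 15592/49095 = -11/64432268 - 15592/49095 = -1004628462701/3163302197460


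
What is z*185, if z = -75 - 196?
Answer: -50135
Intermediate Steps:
z = -271
z*185 = -271*185 = -50135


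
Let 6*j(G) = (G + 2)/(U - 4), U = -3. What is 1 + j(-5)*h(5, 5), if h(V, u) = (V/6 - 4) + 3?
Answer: 83/84 ≈ 0.98810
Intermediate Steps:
h(V, u) = -1 + V/6 (h(V, u) = (V*(1/6) - 4) + 3 = (V/6 - 4) + 3 = (-4 + V/6) + 3 = -1 + V/6)
j(G) = -1/21 - G/42 (j(G) = ((G + 2)/(-3 - 4))/6 = ((2 + G)/(-7))/6 = ((2 + G)*(-1/7))/6 = (-2/7 - G/7)/6 = -1/21 - G/42)
1 + j(-5)*h(5, 5) = 1 + (-1/21 - 1/42*(-5))*(-1 + (1/6)*5) = 1 + (-1/21 + 5/42)*(-1 + 5/6) = 1 + (1/14)*(-1/6) = 1 - 1/84 = 83/84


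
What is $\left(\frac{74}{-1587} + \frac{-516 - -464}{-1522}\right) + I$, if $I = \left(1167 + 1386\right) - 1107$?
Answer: $\frac{1746329270}{1207707} \approx 1446.0$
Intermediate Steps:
$I = 1446$ ($I = 2553 - 1107 = 1446$)
$\left(\frac{74}{-1587} + \frac{-516 - -464}{-1522}\right) + I = \left(\frac{74}{-1587} + \frac{-516 - -464}{-1522}\right) + 1446 = \left(74 \left(- \frac{1}{1587}\right) + \left(-516 + 464\right) \left(- \frac{1}{1522}\right)\right) + 1446 = \left(- \frac{74}{1587} - - \frac{26}{761}\right) + 1446 = \left(- \frac{74}{1587} + \frac{26}{761}\right) + 1446 = - \frac{15052}{1207707} + 1446 = \frac{1746329270}{1207707}$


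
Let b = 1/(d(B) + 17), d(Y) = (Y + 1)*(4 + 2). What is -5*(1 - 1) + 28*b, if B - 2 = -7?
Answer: -4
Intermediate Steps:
B = -5 (B = 2 - 7 = -5)
d(Y) = 6 + 6*Y (d(Y) = (1 + Y)*6 = 6 + 6*Y)
b = -1/7 (b = 1/((6 + 6*(-5)) + 17) = 1/((6 - 30) + 17) = 1/(-24 + 17) = 1/(-7) = -1/7 ≈ -0.14286)
-5*(1 - 1) + 28*b = -5*(1 - 1) + 28*(-1/7) = -5*0 - 4 = 0 - 4 = -4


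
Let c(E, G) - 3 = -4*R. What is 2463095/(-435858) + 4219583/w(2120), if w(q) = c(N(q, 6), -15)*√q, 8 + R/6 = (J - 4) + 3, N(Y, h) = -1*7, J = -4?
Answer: -2463095/435858 + 4219583*√530/333900 ≈ 285.28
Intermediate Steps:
N(Y, h) = -7
R = -78 (R = -48 + 6*((-4 - 4) + 3) = -48 + 6*(-8 + 3) = -48 + 6*(-5) = -48 - 30 = -78)
c(E, G) = 315 (c(E, G) = 3 - 4*(-78) = 3 + 312 = 315)
w(q) = 315*√q
2463095/(-435858) + 4219583/w(2120) = 2463095/(-435858) + 4219583/((315*√2120)) = 2463095*(-1/435858) + 4219583/((315*(2*√530))) = -2463095/435858 + 4219583/((630*√530)) = -2463095/435858 + 4219583*(√530/333900) = -2463095/435858 + 4219583*√530/333900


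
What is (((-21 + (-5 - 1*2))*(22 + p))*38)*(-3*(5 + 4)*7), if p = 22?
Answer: 8848224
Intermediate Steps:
(((-21 + (-5 - 1*2))*(22 + p))*38)*(-3*(5 + 4)*7) = (((-21 + (-5 - 1*2))*(22 + 22))*38)*(-3*(5 + 4)*7) = (((-21 + (-5 - 2))*44)*38)*(-3*9*7) = (((-21 - 7)*44)*38)*(-27*7) = (-28*44*38)*(-189) = -1232*38*(-189) = -46816*(-189) = 8848224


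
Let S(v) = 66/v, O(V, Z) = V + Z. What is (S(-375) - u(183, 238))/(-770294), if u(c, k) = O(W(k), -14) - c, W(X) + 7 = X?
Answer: 2136/48143375 ≈ 4.4367e-5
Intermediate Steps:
W(X) = -7 + X
u(c, k) = -21 + k - c (u(c, k) = ((-7 + k) - 14) - c = (-21 + k) - c = -21 + k - c)
(S(-375) - u(183, 238))/(-770294) = (66/(-375) - (-21 + 238 - 1*183))/(-770294) = (66*(-1/375) - (-21 + 238 - 183))*(-1/770294) = (-22/125 - 1*34)*(-1/770294) = (-22/125 - 34)*(-1/770294) = -4272/125*(-1/770294) = 2136/48143375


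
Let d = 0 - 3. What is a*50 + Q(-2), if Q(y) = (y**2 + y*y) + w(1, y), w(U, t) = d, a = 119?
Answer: 5955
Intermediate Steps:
d = -3
w(U, t) = -3
Q(y) = -3 + 2*y**2 (Q(y) = (y**2 + y*y) - 3 = (y**2 + y**2) - 3 = 2*y**2 - 3 = -3 + 2*y**2)
a*50 + Q(-2) = 119*50 + (-3 + 2*(-2)**2) = 5950 + (-3 + 2*4) = 5950 + (-3 + 8) = 5950 + 5 = 5955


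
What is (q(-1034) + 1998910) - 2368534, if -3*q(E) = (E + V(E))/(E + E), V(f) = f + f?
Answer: -739249/2 ≈ -3.6962e+5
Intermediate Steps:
V(f) = 2*f
q(E) = -½ (q(E) = -(E + 2*E)/(3*(E + E)) = -3*E/(3*(2*E)) = -3*E*1/(2*E)/3 = -⅓*3/2 = -½)
(q(-1034) + 1998910) - 2368534 = (-½ + 1998910) - 2368534 = 3997819/2 - 2368534 = -739249/2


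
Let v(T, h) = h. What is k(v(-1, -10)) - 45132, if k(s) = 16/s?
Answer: -225668/5 ≈ -45134.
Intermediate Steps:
k(v(-1, -10)) - 45132 = 16/(-10) - 45132 = 16*(-1/10) - 45132 = -8/5 - 45132 = -225668/5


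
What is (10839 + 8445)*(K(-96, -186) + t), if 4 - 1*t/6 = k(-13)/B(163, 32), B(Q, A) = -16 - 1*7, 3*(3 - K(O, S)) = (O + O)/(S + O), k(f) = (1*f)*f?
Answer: 1477147972/1081 ≈ 1.3665e+6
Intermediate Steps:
k(f) = f**2 (k(f) = f*f = f**2)
K(O, S) = 3 - 2*O/(3*(O + S)) (K(O, S) = 3 - (O + O)/(3*(S + O)) = 3 - 2*O/(3*(O + S)))
B(Q, A) = -23 (B(Q, A) = -16 - 7 = -23)
t = 1566/23 (t = 24 - 6*(-13)**2/(-23) = 24 - 1014*(-1)/23 = 24 - 6*(-169/23) = 24 + 1014/23 = 1566/23 ≈ 68.087)
(10839 + 8445)*(K(-96, -186) + t) = (10839 + 8445)*((3*(-186) + (7/3)*(-96))/(-96 - 186) + 1566/23) = 19284*((-558 - 224)/(-282) + 1566/23) = 19284*(-1/282*(-782) + 1566/23) = 19284*(391/141 + 1566/23) = 19284*(229799/3243) = 1477147972/1081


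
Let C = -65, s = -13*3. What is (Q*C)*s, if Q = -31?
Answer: -78585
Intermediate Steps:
s = -39
(Q*C)*s = -31*(-65)*(-39) = 2015*(-39) = -78585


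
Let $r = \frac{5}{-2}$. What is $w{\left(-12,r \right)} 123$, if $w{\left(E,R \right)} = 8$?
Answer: $984$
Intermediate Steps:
$r = - \frac{5}{2}$ ($r = 5 \left(- \frac{1}{2}\right) = - \frac{5}{2} \approx -2.5$)
$w{\left(-12,r \right)} 123 = 8 \cdot 123 = 984$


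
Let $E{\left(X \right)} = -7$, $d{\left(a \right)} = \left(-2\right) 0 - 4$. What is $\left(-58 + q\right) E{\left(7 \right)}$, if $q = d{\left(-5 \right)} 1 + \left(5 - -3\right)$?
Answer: $378$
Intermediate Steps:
$d{\left(a \right)} = -4$ ($d{\left(a \right)} = 0 - 4 = -4$)
$q = 4$ ($q = \left(-4\right) 1 + \left(5 - -3\right) = -4 + \left(5 + 3\right) = -4 + 8 = 4$)
$\left(-58 + q\right) E{\left(7 \right)} = \left(-58 + 4\right) \left(-7\right) = \left(-54\right) \left(-7\right) = 378$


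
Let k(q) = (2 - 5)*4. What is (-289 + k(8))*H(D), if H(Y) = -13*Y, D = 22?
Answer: 86086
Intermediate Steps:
k(q) = -12 (k(q) = -3*4 = -12)
(-289 + k(8))*H(D) = (-289 - 12)*(-13*22) = -301*(-286) = 86086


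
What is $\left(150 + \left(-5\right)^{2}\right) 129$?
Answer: $22575$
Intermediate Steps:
$\left(150 + \left(-5\right)^{2}\right) 129 = \left(150 + 25\right) 129 = 175 \cdot 129 = 22575$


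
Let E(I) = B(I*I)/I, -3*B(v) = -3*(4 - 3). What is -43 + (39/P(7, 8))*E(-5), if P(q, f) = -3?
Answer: -202/5 ≈ -40.400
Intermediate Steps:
B(v) = 1 (B(v) = -(-1)*(4 - 3) = -(-1) = -1/3*(-3) = 1)
E(I) = 1/I
-43 + (39/P(7, 8))*E(-5) = -43 + (39/(-3))/(-5) = -43 + (39*(-1/3))*(-1/5) = -43 - 13*(-1/5) = -43 + 13/5 = -202/5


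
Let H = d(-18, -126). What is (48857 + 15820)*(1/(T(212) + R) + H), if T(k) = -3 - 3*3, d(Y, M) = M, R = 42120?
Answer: -114383581313/14036 ≈ -8.1493e+6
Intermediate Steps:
H = -126
T(k) = -12 (T(k) = -3 - 9 = -12)
(48857 + 15820)*(1/(T(212) + R) + H) = (48857 + 15820)*(1/(-12 + 42120) - 126) = 64677*(1/42108 - 126) = 64677*(-5305607/42108) = -114383581313/14036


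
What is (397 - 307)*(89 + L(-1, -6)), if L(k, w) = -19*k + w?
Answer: 9180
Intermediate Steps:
L(k, w) = w - 19*k
(397 - 307)*(89 + L(-1, -6)) = (397 - 307)*(89 + (-6 - 19*(-1))) = 90*(89 + (-6 + 19)) = 90*(89 + 13) = 90*102 = 9180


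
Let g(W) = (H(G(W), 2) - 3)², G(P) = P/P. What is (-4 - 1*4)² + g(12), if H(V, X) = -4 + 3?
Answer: 80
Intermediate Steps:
G(P) = 1
H(V, X) = -1
g(W) = 16 (g(W) = (-1 - 3)² = (-4)² = 16)
(-4 - 1*4)² + g(12) = (-4 - 1*4)² + 16 = (-4 - 4)² + 16 = (-8)² + 16 = 64 + 16 = 80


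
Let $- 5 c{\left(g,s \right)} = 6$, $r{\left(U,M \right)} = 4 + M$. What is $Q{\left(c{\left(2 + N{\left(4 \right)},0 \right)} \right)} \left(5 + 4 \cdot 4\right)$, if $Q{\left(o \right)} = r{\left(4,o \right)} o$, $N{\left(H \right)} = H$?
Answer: $- \frac{1764}{25} \approx -70.56$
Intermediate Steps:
$c{\left(g,s \right)} = - \frac{6}{5}$ ($c{\left(g,s \right)} = \left(- \frac{1}{5}\right) 6 = - \frac{6}{5}$)
$Q{\left(o \right)} = o \left(4 + o\right)$ ($Q{\left(o \right)} = \left(4 + o\right) o = o \left(4 + o\right)$)
$Q{\left(c{\left(2 + N{\left(4 \right)},0 \right)} \right)} \left(5 + 4 \cdot 4\right) = - \frac{6 \left(4 - \frac{6}{5}\right)}{5} \left(5 + 4 \cdot 4\right) = \left(- \frac{6}{5}\right) \frac{14}{5} \left(5 + 16\right) = \left(- \frac{84}{25}\right) 21 = - \frac{1764}{25}$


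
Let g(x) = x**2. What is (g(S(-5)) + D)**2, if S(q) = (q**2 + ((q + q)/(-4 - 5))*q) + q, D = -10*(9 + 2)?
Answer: 63840100/6561 ≈ 9730.2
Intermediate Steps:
D = -110 (D = -10*11 = -110)
S(q) = q + 7*q**2/9 (S(q) = (q**2 + ((2*q)/(-9))*q) + q = (q**2 + ((2*q)*(-1/9))*q) + q = (q**2 + (-2*q/9)*q) + q = (q**2 - 2*q**2/9) + q = 7*q**2/9 + q = q + 7*q**2/9)
(g(S(-5)) + D)**2 = (((1/9)*(-5)*(9 + 7*(-5)))**2 - 110)**2 = (((1/9)*(-5)*(9 - 35))**2 - 110)**2 = (((1/9)*(-5)*(-26))**2 - 110)**2 = ((130/9)**2 - 110)**2 = (16900/81 - 110)**2 = (7990/81)**2 = 63840100/6561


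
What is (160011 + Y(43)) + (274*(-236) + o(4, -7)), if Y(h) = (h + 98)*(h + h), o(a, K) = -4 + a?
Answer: 107473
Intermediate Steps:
Y(h) = 2*h*(98 + h) (Y(h) = (98 + h)*(2*h) = 2*h*(98 + h))
(160011 + Y(43)) + (274*(-236) + o(4, -7)) = (160011 + 2*43*(98 + 43)) + (274*(-236) + (-4 + 4)) = (160011 + 2*43*141) + (-64664 + 0) = (160011 + 12126) - 64664 = 172137 - 64664 = 107473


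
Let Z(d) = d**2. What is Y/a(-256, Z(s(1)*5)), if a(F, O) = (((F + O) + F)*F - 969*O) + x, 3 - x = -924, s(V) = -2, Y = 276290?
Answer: 39470/1357 ≈ 29.086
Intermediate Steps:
x = 927 (x = 3 - 1*(-924) = 3 + 924 = 927)
a(F, O) = 927 - 969*O + F*(O + 2*F) (a(F, O) = (((F + O) + F)*F - 969*O) + 927 = ((O + 2*F)*F - 969*O) + 927 = (F*(O + 2*F) - 969*O) + 927 = (-969*O + F*(O + 2*F)) + 927 = 927 - 969*O + F*(O + 2*F))
Y/a(-256, Z(s(1)*5)) = 276290/(927 - 969*(-2*5)**2 + 2*(-256)**2 - 256*(-2*5)**2) = 276290/(927 - 969*(-10)**2 + 2*65536 - 256*(-10)**2) = 276290/(927 - 969*100 + 131072 - 256*100) = 276290/(927 - 96900 + 131072 - 25600) = 276290/9499 = 276290*(1/9499) = 39470/1357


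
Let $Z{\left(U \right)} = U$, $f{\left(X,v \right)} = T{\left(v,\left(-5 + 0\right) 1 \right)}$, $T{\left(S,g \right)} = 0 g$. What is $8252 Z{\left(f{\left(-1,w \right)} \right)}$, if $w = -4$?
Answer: $0$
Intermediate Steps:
$T{\left(S,g \right)} = 0$
$f{\left(X,v \right)} = 0$
$8252 Z{\left(f{\left(-1,w \right)} \right)} = 8252 \cdot 0 = 0$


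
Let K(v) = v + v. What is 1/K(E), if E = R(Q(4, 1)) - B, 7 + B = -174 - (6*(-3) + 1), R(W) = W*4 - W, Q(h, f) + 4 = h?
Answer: 1/328 ≈ 0.0030488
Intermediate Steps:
Q(h, f) = -4 + h
R(W) = 3*W (R(W) = 4*W - W = 3*W)
B = -164 (B = -7 + (-174 - (6*(-3) + 1)) = -7 + (-174 - (-18 + 1)) = -7 + (-174 - 1*(-17)) = -7 + (-174 + 17) = -7 - 157 = -164)
E = 164 (E = 3*(-4 + 4) - 1*(-164) = 3*0 + 164 = 0 + 164 = 164)
K(v) = 2*v
1/K(E) = 1/(2*164) = 1/328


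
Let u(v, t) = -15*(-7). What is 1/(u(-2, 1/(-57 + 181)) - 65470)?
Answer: -1/65365 ≈ -1.5299e-5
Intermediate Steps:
u(v, t) = 105
1/(u(-2, 1/(-57 + 181)) - 65470) = 1/(105 - 65470) = 1/(-65365) = -1/65365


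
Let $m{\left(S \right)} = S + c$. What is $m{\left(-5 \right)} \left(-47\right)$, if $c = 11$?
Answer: $-282$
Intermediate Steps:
$m{\left(S \right)} = 11 + S$ ($m{\left(S \right)} = S + 11 = 11 + S$)
$m{\left(-5 \right)} \left(-47\right) = \left(11 - 5\right) \left(-47\right) = 6 \left(-47\right) = -282$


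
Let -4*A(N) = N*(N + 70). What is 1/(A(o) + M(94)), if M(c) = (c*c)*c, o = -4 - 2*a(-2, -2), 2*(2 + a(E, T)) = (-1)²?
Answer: 4/3322405 ≈ 1.2039e-6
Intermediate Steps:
a(E, T) = -3/2 (a(E, T) = -2 + (½)*(-1)² = -2 + (½)*1 = -2 + ½ = -3/2)
o = -1 (o = -4 - 2*(-3/2) = -4 + 3 = -1)
M(c) = c³ (M(c) = c²*c = c³)
A(N) = -N*(70 + N)/4 (A(N) = -N*(N + 70)/4 = -N*(70 + N)/4)
1/(A(o) + M(94)) = 1/(-¼*(-1)*(70 - 1) + 94³) = 1/(-¼*(-1)*69 + 830584) = 1/(69/4 + 830584) = 1/(3322405/4) = 4/3322405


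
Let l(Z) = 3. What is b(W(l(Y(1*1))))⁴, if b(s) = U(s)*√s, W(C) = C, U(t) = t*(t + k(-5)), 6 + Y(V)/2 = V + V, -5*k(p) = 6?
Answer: 4782969/625 ≈ 7652.8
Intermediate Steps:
k(p) = -6/5 (k(p) = -⅕*6 = -6/5)
Y(V) = -12 + 4*V (Y(V) = -12 + 2*(V + V) = -12 + 2*(2*V) = -12 + 4*V)
U(t) = t*(-6/5 + t) (U(t) = t*(t - 6/5) = t*(-6/5 + t))
b(s) = s^(3/2)*(-6 + 5*s)/5 (b(s) = (s*(-6 + 5*s)/5)*√s = s^(3/2)*(-6 + 5*s)/5)
b(W(l(Y(1*1))))⁴ = (3^(3/2)*(-6/5 + 3))⁴ = ((3*√3)*(9/5))⁴ = (27*√3/5)⁴ = 4782969/625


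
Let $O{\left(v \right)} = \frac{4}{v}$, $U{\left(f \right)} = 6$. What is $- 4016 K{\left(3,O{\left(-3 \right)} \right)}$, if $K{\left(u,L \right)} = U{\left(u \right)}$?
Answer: $-24096$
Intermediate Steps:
$K{\left(u,L \right)} = 6$
$- 4016 K{\left(3,O{\left(-3 \right)} \right)} = \left(-4016\right) 6 = -24096$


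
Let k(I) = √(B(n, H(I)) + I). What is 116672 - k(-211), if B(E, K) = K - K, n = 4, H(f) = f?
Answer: 116672 - I*√211 ≈ 1.1667e+5 - 14.526*I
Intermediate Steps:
B(E, K) = 0
k(I) = √I (k(I) = √(0 + I) = √I)
116672 - k(-211) = 116672 - √(-211) = 116672 - I*√211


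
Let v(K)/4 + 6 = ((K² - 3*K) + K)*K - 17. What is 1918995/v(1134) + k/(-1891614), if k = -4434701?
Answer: 12913022728036903/5507253205421532 ≈ 2.3447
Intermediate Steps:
v(K) = -92 + 4*K*(K² - 2*K) (v(K) = -24 + 4*(((K² - 3*K) + K)*K - 17) = -24 + 4*((K² - 2*K)*K - 17) = -24 + 4*(K*(K² - 2*K) - 17) = -24 + 4*(-17 + K*(K² - 2*K)) = -24 + (-68 + 4*K*(K² - 2*K)) = -92 + 4*K*(K² - 2*K))
1918995/v(1134) + k/(-1891614) = 1918995/(-92 - 8*1134² + 4*1134³) - 4434701/(-1891614) = 1918995/(-92 - 8*1285956 + 4*1458274104) - 4434701*(-1/1891614) = 1918995/(-92 - 10287648 + 5833096416) + 4434701/1891614 = 1918995/5822808676 + 4434701/1891614 = 12913022728036903/5507253205421532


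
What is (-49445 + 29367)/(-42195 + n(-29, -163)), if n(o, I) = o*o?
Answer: 10039/20677 ≈ 0.48552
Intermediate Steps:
n(o, I) = o²
(-49445 + 29367)/(-42195 + n(-29, -163)) = (-49445 + 29367)/(-42195 + (-29)²) = -20078/(-42195 + 841) = -20078/(-41354) = -20078*(-1/41354) = 10039/20677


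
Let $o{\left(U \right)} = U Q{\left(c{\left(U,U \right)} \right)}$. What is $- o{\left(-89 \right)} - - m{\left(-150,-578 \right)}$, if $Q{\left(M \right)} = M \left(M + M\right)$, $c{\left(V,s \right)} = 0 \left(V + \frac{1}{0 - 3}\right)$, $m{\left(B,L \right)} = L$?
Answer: $-578$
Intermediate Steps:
$c{\left(V,s \right)} = 0$ ($c{\left(V,s \right)} = 0 \left(V + \frac{1}{-3}\right) = 0 \left(V - \frac{1}{3}\right) = 0 \left(- \frac{1}{3} + V\right) = 0$)
$Q{\left(M \right)} = 2 M^{2}$ ($Q{\left(M \right)} = M 2 M = 2 M^{2}$)
$o{\left(U \right)} = 0$ ($o{\left(U \right)} = U 2 \cdot 0^{2} = U 2 \cdot 0 = U 0 = 0$)
$- o{\left(-89 \right)} - - m{\left(-150,-578 \right)} = \left(-1\right) 0 - \left(-1\right) \left(-578\right) = 0 - 578 = -578$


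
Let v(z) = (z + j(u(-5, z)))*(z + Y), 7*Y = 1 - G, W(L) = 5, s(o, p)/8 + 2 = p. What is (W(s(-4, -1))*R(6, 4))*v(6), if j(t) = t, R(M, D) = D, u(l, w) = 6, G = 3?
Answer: 9600/7 ≈ 1371.4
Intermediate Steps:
s(o, p) = -16 + 8*p
Y = -2/7 (Y = (1 - 1*3)/7 = (1 - 3)/7 = (1/7)*(-2) = -2/7 ≈ -0.28571)
v(z) = (6 + z)*(-2/7 + z) (v(z) = (z + 6)*(z - 2/7) = (6 + z)*(-2/7 + z))
(W(s(-4, -1))*R(6, 4))*v(6) = (5*4)*(-12/7 + 6**2 + (40/7)*6) = 20*(-12/7 + 36 + 240/7) = 20*(480/7) = 9600/7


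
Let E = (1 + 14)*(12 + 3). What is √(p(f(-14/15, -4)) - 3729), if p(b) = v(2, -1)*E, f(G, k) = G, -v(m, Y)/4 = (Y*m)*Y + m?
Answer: I*√7329 ≈ 85.61*I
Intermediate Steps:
v(m, Y) = -4*m - 4*m*Y² (v(m, Y) = -4*((Y*m)*Y + m) = -4*(m*Y² + m) = -4*(m + m*Y²) = -4*m - 4*m*Y²)
E = 225 (E = 15*15 = 225)
p(b) = -3600 (p(b) = -4*2*(1 + (-1)²)*225 = -4*2*(1 + 1)*225 = -4*2*2*225 = -16*225 = -3600)
√(p(f(-14/15, -4)) - 3729) = √(-3600 - 3729) = √(-7329) = I*√7329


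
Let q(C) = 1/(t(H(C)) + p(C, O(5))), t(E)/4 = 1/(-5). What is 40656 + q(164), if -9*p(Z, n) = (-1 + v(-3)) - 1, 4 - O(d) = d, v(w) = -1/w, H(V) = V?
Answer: 3374313/83 ≈ 40654.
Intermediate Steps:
t(E) = -⅘ (t(E) = 4*(1/(-5)) = 4*(1*(-⅕)) = 4*(-⅕) = -⅘)
O(d) = 4 - d
p(Z, n) = 5/27 (p(Z, n) = -((-1 - 1/(-3)) - 1)/9 = -((-1 - 1*(-⅓)) - 1)/9 = -((-1 + ⅓) - 1)/9 = -(-⅔ - 1)/9 = -⅑*(-5/3) = 5/27)
q(C) = -135/83 (q(C) = 1/(-⅘ + 5/27) = 1/(-83/135) = -135/83)
40656 + q(164) = 40656 - 135/83 = 3374313/83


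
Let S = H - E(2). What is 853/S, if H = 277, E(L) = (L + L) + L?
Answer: 853/271 ≈ 3.1476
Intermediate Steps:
E(L) = 3*L (E(L) = 2*L + L = 3*L)
S = 271 (S = 277 - 3*2 = 277 - 1*6 = 277 - 6 = 271)
853/S = 853/271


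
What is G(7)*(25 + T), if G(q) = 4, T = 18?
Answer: 172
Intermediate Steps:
G(7)*(25 + T) = 4*(25 + 18) = 4*43 = 172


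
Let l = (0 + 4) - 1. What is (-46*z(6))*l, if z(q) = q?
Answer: -828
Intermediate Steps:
l = 3 (l = 4 - 1 = 3)
(-46*z(6))*l = -46*6*3 = -276*3 = -828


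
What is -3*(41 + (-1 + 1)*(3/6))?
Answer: -123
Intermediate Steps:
-3*(41 + (-1 + 1)*(3/6)) = -3*(41 + 0*(3*(⅙))) = -3*(41 + 0*(½)) = -3*(41 + 0) = -3*41 = -123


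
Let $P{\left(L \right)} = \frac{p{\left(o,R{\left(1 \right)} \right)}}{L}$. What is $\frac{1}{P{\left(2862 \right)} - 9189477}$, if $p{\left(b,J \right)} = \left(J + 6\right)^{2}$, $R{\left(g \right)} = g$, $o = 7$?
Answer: $- \frac{2862}{26300283125} \approx -1.0882 \cdot 10^{-7}$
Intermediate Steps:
$p{\left(b,J \right)} = \left(6 + J\right)^{2}$
$P{\left(L \right)} = \frac{49}{L}$ ($P{\left(L \right)} = \frac{\left(6 + 1\right)^{2}}{L} = \frac{7^{2}}{L} = \frac{49}{L}$)
$\frac{1}{P{\left(2862 \right)} - 9189477} = \frac{1}{\frac{49}{2862} - 9189477} = \frac{1}{- \frac{26300283125}{2862}} = - \frac{2862}{26300283125}$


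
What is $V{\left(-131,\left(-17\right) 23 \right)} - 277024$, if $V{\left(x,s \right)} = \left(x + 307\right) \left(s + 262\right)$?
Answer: $-299728$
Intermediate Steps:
$V{\left(x,s \right)} = \left(262 + s\right) \left(307 + x\right)$ ($V{\left(x,s \right)} = \left(307 + x\right) \left(262 + s\right) = \left(262 + s\right) \left(307 + x\right)$)
$V{\left(-131,\left(-17\right) 23 \right)} - 277024 = \left(80434 + 262 \left(-131\right) + 307 \left(\left(-17\right) 23\right) + \left(-17\right) 23 \left(-131\right)\right) - 277024 = \left(80434 - 34322 + 307 \left(-391\right) - -51221\right) - 277024 = \left(80434 - 34322 - 120037 + 51221\right) - 277024 = -22704 - 277024 = -299728$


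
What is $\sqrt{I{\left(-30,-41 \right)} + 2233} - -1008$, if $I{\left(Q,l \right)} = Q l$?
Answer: $1008 + \sqrt{3463} \approx 1066.8$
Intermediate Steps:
$\sqrt{I{\left(-30,-41 \right)} + 2233} - -1008 = \sqrt{\left(-30\right) \left(-41\right) + 2233} - -1008 = \sqrt{1230 + 2233} + 1008 = \sqrt{3463} + 1008 = 1008 + \sqrt{3463}$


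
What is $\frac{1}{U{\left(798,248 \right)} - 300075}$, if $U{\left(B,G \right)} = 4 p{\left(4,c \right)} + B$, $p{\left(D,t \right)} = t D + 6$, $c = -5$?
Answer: $- \frac{1}{299333} \approx -3.3408 \cdot 10^{-6}$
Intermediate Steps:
$p{\left(D,t \right)} = 6 + D t$ ($p{\left(D,t \right)} = D t + 6 = 6 + D t$)
$U{\left(B,G \right)} = -56 + B$ ($U{\left(B,G \right)} = 4 \left(6 + 4 \left(-5\right)\right) + B = 4 \left(6 - 20\right) + B = 4 \left(-14\right) + B = -56 + B$)
$\frac{1}{U{\left(798,248 \right)} - 300075} = \frac{1}{\left(-56 + 798\right) - 300075} = \frac{1}{742 - 300075} = \frac{1}{-299333} = - \frac{1}{299333}$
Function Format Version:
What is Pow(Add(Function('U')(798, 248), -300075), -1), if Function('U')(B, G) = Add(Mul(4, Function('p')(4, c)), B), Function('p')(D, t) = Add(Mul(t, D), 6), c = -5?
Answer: Rational(-1, 299333) ≈ -3.3408e-6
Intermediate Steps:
Function('p')(D, t) = Add(6, Mul(D, t)) (Function('p')(D, t) = Add(Mul(D, t), 6) = Add(6, Mul(D, t)))
Function('U')(B, G) = Add(-56, B) (Function('U')(B, G) = Add(Mul(4, Add(6, Mul(4, -5))), B) = Add(Mul(4, Add(6, -20)), B) = Add(Mul(4, -14), B) = Add(-56, B))
Pow(Add(Function('U')(798, 248), -300075), -1) = Pow(Add(Add(-56, 798), -300075), -1) = Pow(Add(742, -300075), -1) = Pow(-299333, -1) = Rational(-1, 299333)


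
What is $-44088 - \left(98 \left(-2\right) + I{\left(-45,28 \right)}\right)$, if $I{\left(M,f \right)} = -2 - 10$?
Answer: $-43880$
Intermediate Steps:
$I{\left(M,f \right)} = -12$ ($I{\left(M,f \right)} = -2 - 10 = -12$)
$-44088 - \left(98 \left(-2\right) + I{\left(-45,28 \right)}\right) = -44088 - \left(98 \left(-2\right) - 12\right) = -44088 - \left(-196 - 12\right) = -44088 - -208 = -44088 + 208 = -43880$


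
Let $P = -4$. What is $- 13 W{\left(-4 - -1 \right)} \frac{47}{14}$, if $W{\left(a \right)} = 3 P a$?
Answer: $- \frac{10998}{7} \approx -1571.1$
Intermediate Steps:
$W{\left(a \right)} = - 12 a$ ($W{\left(a \right)} = 3 \left(-4\right) a = - 12 a$)
$- 13 W{\left(-4 - -1 \right)} \frac{47}{14} = - 13 \left(- 12 \left(-4 - -1\right)\right) \frac{47}{14} = - 13 \left(- 12 \left(-4 + 1\right)\right) 47 \cdot \frac{1}{14} = - 13 \left(\left(-12\right) \left(-3\right)\right) \frac{47}{14} = \left(-13\right) 36 \cdot \frac{47}{14} = \left(-468\right) \frac{47}{14} = - \frac{10998}{7}$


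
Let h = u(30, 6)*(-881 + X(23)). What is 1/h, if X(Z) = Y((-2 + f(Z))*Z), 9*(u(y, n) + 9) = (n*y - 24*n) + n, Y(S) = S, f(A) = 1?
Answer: 3/11752 ≈ 0.00025528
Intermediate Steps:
u(y, n) = -9 - 23*n/9 + n*y/9 (u(y, n) = -9 + ((n*y - 24*n) + n)/9 = -9 + ((-24*n + n*y) + n)/9 = -9 + (-23*n + n*y)/9 = -9 + (-23*n/9 + n*y/9) = -9 - 23*n/9 + n*y/9)
X(Z) = -Z (X(Z) = (-2 + 1)*Z = -Z)
h = 11752/3 (h = (-9 - 23/9*6 + (1/9)*6*30)*(-881 - 1*23) = (-9 - 46/3 + 20)*(-881 - 23) = -13/3*(-904) = 11752/3 ≈ 3917.3)
1/h = 1/(11752/3) = 3/11752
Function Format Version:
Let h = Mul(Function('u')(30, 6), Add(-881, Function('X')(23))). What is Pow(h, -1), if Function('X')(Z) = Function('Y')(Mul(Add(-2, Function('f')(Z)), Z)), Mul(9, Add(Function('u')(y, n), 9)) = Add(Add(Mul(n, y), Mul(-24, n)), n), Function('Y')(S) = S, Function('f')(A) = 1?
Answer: Rational(3, 11752) ≈ 0.00025528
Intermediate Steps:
Function('u')(y, n) = Add(-9, Mul(Rational(-23, 9), n), Mul(Rational(1, 9), n, y)) (Function('u')(y, n) = Add(-9, Mul(Rational(1, 9), Add(Add(Mul(n, y), Mul(-24, n)), n))) = Add(-9, Mul(Rational(1, 9), Add(Add(Mul(-24, n), Mul(n, y)), n))) = Add(-9, Mul(Rational(1, 9), Add(Mul(-23, n), Mul(n, y)))) = Add(-9, Add(Mul(Rational(-23, 9), n), Mul(Rational(1, 9), n, y))) = Add(-9, Mul(Rational(-23, 9), n), Mul(Rational(1, 9), n, y)))
Function('X')(Z) = Mul(-1, Z) (Function('X')(Z) = Mul(Add(-2, 1), Z) = Mul(-1, Z))
h = Rational(11752, 3) (h = Mul(Add(-9, Mul(Rational(-23, 9), 6), Mul(Rational(1, 9), 6, 30)), Add(-881, Mul(-1, 23))) = Mul(Add(-9, Rational(-46, 3), 20), Add(-881, -23)) = Mul(Rational(-13, 3), -904) = Rational(11752, 3) ≈ 3917.3)
Pow(h, -1) = Pow(Rational(11752, 3), -1) = Rational(3, 11752)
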